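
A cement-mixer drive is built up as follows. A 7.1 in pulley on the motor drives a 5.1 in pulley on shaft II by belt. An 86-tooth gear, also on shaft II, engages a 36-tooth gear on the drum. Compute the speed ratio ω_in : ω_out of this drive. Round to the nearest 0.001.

Each stage contributes driven/driver: belt 5.1/7.1 = 0.71831, gear mesh 36/86 = 0.4186.
Overall: 0.71831 × 0.4186 = 0.30069.

0.301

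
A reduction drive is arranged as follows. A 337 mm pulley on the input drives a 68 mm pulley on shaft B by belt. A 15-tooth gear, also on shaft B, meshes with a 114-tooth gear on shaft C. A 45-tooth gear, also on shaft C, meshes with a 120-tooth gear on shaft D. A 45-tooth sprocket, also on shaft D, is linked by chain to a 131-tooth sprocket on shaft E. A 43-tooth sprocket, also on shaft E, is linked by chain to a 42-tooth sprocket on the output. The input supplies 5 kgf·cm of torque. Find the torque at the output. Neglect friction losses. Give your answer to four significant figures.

58.14 kgf·cm

After the belt (68/337): 5 × 0.20178 = 1.0089 kgf·cm
After the gear mesh (114/15): 1.0089 × 7.6 = 7.6677 kgf·cm
After the gear mesh (120/45): 7.6677 × 2.6667 = 20.447 kgf·cm
After the chain (131/45): 20.447 × 2.9111 = 59.524 kgf·cm
After the chain (42/43): 59.524 × 0.97674 = 58.139 kgf·cm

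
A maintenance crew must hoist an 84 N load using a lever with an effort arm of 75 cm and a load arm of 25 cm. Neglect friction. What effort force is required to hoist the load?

28 N

Lever MA = effort arm / load arm = 75/25 = 3.
Effort = load / MA = 84 / 3 = 28 N.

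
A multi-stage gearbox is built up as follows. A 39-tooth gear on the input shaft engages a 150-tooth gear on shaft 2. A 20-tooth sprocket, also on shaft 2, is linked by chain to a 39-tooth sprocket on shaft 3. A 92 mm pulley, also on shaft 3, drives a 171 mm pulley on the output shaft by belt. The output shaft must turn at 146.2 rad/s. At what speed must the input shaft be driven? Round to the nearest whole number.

2038 rad/s

Overall ratio R = 3.8462 × 1.95 × 1.8587 = 13.94.
Required input speed = output speed × R = 146.2 × 13.94 = 2038.1 rad/s.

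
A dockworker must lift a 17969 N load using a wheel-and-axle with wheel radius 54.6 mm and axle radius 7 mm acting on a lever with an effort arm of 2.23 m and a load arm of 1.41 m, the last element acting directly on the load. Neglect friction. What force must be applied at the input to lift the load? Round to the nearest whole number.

1457 N

Wheel-and-axle MA = R/r = 54.6/7 = 7.8.
Lever MA = effort arm / load arm = 2.23/1.41 = 1.5816.
Combined ideal MA = 7.8 × 1.5816 = 12.336.
Effort = load / MA = 17969 / 12.336 = 1456.6 N.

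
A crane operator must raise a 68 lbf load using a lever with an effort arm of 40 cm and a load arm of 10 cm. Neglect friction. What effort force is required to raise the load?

Lever MA = effort arm / load arm = 40/10 = 4.
Effort = load / MA = 68 / 4 = 17 lbf.

17 lbf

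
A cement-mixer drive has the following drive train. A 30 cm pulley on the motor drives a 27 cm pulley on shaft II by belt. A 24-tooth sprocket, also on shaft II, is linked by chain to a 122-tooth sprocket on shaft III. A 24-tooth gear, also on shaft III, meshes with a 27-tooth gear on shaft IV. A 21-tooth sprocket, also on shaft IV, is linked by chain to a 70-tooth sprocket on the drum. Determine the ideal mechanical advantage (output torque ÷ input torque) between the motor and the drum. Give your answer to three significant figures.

Each stage contributes driven/driver: belt 27/30 = 0.9, chain 122/24 = 5.0833, gear mesh 27/24 = 1.125, chain 70/21 = 3.3333.
Overall: 0.9 × 5.0833 × 1.125 × 3.3333 = 17.156.

17.2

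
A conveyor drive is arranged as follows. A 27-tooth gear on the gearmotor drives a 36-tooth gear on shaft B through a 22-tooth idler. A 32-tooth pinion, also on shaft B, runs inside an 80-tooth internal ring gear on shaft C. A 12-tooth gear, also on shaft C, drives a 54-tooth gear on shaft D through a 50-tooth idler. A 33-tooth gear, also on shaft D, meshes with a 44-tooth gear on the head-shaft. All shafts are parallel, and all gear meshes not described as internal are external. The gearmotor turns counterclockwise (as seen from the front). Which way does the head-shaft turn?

the gearmotor → shaft B: driver → idler → driven is 2 external meshes, 2 reversals → CCW.
shaft B → shaft C: internal mesh, same direction → CCW.
shaft C → shaft D: driver → idler → driven is 2 external meshes, 2 reversals → CCW.
shaft D → the head-shaft: external mesh, 1 reversal → CW.
5 reversals in total — an odd number — so the head-shaft turns opposite to the gearmotor.

clockwise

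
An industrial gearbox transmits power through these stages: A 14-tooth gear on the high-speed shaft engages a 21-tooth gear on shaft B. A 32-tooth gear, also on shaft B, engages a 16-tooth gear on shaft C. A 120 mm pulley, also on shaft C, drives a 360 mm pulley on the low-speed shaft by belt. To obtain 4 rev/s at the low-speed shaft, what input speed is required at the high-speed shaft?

Overall ratio R = 1.5 × 0.5 × 3 = 2.25.
Required input speed = output speed × R = 4 × 2.25 = 9 rev/s.

9 rev/s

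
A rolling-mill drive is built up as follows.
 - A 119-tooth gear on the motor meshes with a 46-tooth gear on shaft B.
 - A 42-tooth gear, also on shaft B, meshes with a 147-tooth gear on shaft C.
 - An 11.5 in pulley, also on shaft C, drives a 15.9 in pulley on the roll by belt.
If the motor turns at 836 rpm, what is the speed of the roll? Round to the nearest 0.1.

446.9 rpm

gear mesh 46/119 = 0.38655 → 836/0.38655 = 2162.7 rpm
gear mesh 147/42 = 3.5 → 2162.7/3.5 = 617.91 rpm
belt 15.9/11.5 = 1.3826 → 617.91/1.3826 = 446.92 rpm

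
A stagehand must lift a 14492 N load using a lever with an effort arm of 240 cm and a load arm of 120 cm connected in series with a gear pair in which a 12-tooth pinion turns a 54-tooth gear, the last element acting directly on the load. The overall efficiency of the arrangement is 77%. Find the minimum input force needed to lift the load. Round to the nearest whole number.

Lever MA = effort arm / load arm = 240/120 = 2.
Gear pair MA = 54/12 = 4.5.
Combined ideal MA = 2 × 4.5 = 9.
Actual MA = 9 × 0.77 = 6.93.
Effort = load / actual MA = 14492 / 6.93 = 2091.2 N.

2091 N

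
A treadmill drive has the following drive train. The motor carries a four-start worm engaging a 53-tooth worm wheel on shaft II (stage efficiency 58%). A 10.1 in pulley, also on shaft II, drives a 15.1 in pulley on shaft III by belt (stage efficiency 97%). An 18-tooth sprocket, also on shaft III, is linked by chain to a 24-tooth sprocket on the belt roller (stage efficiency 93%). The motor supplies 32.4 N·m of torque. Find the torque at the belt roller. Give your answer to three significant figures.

worm 53/4 = 13.25 → τ = 32.4·13.25·0.58 = 248.99 N·m
belt 15.1/10.1 = 1.495 → τ = 248.99·1.495·0.97 = 361.09 N·m
chain 24/18 = 1.3333 → τ = 361.09·1.3333·0.93 = 447.75 N·m

448 N·m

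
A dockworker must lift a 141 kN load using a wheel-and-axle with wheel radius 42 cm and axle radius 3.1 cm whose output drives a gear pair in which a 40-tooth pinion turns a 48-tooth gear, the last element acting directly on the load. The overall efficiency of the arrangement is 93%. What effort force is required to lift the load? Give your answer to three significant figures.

Wheel-and-axle MA = R/r = 42/3.1 = 13.548.
Gear pair MA = 48/40 = 1.2.
Combined ideal MA = 13.548 × 1.2 = 16.258.
Actual MA = 16.258 × 0.93 = 15.12.
Effort = load / actual MA = 141 / 15.12 = 9.3254 kN.

9.33 kN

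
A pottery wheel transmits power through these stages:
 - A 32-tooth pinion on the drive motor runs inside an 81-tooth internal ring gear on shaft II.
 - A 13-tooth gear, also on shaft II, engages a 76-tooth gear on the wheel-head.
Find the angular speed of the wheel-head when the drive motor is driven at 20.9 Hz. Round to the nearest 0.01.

Internal gear: ratio = 81/32 = 2.5312, so shaft II turns at 20.9 / 2.5312 = 8.2568 Hz.
Gear mesh: ratio = 76/13 = 5.8462, so the wheel-head turns at 8.2568 / 5.8462 = 1.4123 Hz.

1.41 Hz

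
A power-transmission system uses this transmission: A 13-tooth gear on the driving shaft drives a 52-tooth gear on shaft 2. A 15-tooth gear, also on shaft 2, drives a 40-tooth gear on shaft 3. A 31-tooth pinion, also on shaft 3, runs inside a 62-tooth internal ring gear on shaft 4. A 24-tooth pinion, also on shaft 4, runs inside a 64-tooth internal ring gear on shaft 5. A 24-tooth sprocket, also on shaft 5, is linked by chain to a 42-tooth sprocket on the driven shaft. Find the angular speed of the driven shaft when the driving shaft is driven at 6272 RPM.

gear mesh 52/13 = 4 → 6272/4 = 1568 RPM
gear mesh 40/15 = 2.6667 → 1568/2.6667 = 588 RPM
internal gear 62/31 = 2 → 588/2 = 294 RPM
internal gear 64/24 = 2.6667 → 294/2.6667 = 110.25 RPM
chain 42/24 = 1.75 → 110.25/1.75 = 63 RPM

63 RPM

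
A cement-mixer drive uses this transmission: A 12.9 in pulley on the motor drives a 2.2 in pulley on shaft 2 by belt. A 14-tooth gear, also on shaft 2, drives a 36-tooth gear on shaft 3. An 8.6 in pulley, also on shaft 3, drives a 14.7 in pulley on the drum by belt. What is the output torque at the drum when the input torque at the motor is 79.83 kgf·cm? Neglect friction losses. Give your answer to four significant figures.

59.84 kgf·cm

Belt: ratio = 2.2/12.9 = 0.17054; torque at shaft 2 = 79.83 × 0.17054 = 13.614 kgf·cm.
Gear mesh: ratio = 36/14 = 2.5714; torque at shaft 3 = 13.614 × 2.5714 = 35.009 kgf·cm.
Belt: ratio = 14.7/8.6 = 1.7093; torque at the drum = 35.009 × 1.7093 = 59.84 kgf·cm.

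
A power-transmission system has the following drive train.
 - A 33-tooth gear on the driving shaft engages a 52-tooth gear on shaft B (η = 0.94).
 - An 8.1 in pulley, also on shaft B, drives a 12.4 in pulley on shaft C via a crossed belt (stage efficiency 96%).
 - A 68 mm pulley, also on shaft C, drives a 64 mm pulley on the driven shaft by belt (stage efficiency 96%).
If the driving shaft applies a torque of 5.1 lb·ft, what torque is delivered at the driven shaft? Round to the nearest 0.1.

10.0 lb·ft

After the gear mesh (52/33): 5.1 × 1.5758 × 0.94 = 7.5542 lb·ft
After the belt (12.4/8.1): 7.5542 × 1.5309 × 0.96 = 11.102 lb·ft
After the belt (64/68): 11.102 × 0.94118 × 0.96 = 10.031 lb·ft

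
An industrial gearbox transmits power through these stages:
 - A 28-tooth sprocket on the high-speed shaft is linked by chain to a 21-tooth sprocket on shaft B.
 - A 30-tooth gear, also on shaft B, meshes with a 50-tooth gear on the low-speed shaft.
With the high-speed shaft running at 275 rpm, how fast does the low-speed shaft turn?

chain 21/28 = 0.75 → 275/0.75 = 366.67 rpm
gear mesh 50/30 = 1.6667 → 366.67/1.6667 = 220 rpm

220 rpm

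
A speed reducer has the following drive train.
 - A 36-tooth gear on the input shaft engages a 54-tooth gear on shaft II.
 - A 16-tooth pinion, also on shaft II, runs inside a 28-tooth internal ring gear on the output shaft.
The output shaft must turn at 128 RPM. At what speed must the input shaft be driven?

Overall ratio R = 1.5 × 1.75 = 2.625.
Required input speed = output speed × R = 128 × 2.625 = 336 RPM.

336 RPM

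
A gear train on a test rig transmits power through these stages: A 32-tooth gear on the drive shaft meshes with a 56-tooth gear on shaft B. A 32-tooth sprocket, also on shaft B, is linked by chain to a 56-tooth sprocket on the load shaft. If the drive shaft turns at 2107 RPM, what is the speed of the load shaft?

688 RPM

the drive shaft → shaft B (gear mesh, 56/32): 2107 ÷ 1.75 = 1204 RPM
shaft B → the load shaft (chain, 56/32): 1204 ÷ 1.75 = 688 RPM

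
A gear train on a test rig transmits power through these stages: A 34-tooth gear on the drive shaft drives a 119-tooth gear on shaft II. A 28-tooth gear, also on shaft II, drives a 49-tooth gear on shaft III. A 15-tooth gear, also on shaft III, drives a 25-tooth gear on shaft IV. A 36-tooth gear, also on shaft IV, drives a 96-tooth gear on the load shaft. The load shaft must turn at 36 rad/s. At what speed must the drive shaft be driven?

Overall ratio R = 3.5 × 1.75 × 1.6667 × 2.6667 = 27.222.
Required input speed = output speed × R = 36 × 27.222 = 980 rad/s.

980 rad/s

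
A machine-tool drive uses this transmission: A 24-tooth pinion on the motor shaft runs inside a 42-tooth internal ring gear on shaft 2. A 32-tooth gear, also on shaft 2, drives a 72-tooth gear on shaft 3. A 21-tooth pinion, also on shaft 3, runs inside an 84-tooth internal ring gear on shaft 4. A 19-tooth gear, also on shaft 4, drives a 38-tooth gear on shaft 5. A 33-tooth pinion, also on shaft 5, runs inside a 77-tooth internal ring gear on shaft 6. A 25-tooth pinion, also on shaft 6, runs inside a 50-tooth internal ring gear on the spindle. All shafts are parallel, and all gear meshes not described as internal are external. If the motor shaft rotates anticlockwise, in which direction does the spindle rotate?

anticlockwise

the motor shaft → shaft 2: internal mesh, same direction → CCW.
shaft 2 → shaft 3: external mesh, 1 reversal → CW.
shaft 3 → shaft 4: internal mesh, same direction → CW.
shaft 4 → shaft 5: external mesh, 1 reversal → CCW.
shaft 5 → shaft 6: internal mesh, same direction → CCW.
shaft 6 → the spindle: internal mesh, same direction → CCW.
2 reversals in total — an even number — so the spindle turns the same way as the motor shaft.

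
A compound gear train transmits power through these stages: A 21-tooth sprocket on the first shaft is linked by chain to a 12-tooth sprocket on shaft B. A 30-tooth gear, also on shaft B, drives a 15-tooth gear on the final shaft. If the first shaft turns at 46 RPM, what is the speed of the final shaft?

161 RPM

the first shaft → shaft B (chain, 12/21): 46 ÷ 0.57143 = 80.5 RPM
shaft B → the final shaft (gear mesh, 15/30): 80.5 ÷ 0.5 = 161 RPM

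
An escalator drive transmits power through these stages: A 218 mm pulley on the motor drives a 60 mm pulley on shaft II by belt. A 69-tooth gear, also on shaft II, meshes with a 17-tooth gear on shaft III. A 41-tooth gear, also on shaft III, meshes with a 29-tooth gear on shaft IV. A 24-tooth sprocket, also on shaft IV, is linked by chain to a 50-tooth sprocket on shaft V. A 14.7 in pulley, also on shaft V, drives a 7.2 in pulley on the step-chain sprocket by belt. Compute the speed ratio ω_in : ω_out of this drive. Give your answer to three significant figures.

0.0489

Each stage contributes driven/driver: belt 60/218 = 0.27523, gear mesh 17/69 = 0.24638, gear mesh 29/41 = 0.70732, chain 50/24 = 2.0833, belt 7.2/14.7 = 0.4898.
Overall: 0.27523 × 0.24638 × 0.70732 × 2.0833 × 0.4898 = 0.048942.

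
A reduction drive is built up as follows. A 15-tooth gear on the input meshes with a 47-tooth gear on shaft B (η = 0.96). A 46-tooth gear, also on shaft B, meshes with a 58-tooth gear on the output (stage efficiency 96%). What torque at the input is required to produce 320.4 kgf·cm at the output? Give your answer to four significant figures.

88.00 kgf·cm

Overall ratio R = 3.1333 × 1.2609 = 3.9507; overall efficiency η = 0.96 × 0.96 = 0.9216.
Input torque = output torque / (R × η) = 320.4 / (3.9507 × 0.9216) = 87.998 kgf·cm.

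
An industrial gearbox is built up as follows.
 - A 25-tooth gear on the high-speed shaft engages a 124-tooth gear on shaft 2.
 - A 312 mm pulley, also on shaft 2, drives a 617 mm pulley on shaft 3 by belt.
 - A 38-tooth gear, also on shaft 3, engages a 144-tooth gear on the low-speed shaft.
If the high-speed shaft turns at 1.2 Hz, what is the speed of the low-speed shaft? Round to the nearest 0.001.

0.032 Hz

Gear mesh: ratio = 124/25 = 4.96, so shaft 2 turns at 1.2 / 4.96 = 0.24194 Hz.
Belt: ratio = 617/312 = 1.9776, so shaft 3 turns at 0.24194 / 1.9776 = 0.12234 Hz.
Gear mesh: ratio = 144/38 = 3.7895, so the low-speed shaft turns at 0.12234 / 3.7895 = 0.032284 Hz.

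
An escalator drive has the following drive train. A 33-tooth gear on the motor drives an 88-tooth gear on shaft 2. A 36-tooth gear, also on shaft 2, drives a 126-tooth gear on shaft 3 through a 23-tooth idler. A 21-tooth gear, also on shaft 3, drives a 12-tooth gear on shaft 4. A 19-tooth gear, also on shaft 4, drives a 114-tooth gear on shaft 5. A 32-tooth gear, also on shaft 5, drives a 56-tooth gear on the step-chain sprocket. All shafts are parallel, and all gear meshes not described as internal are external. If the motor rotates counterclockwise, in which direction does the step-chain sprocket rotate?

the motor → shaft 2: external mesh, 1 reversal → CW.
shaft 2 → shaft 3: driver → idler → driven is 2 external meshes, 2 reversals → CW.
shaft 3 → shaft 4: external mesh, 1 reversal → CCW.
shaft 4 → shaft 5: external mesh, 1 reversal → CW.
shaft 5 → the step-chain sprocket: external mesh, 1 reversal → CCW.
6 reversals in total — an even number — so the step-chain sprocket turns the same way as the motor.

counterclockwise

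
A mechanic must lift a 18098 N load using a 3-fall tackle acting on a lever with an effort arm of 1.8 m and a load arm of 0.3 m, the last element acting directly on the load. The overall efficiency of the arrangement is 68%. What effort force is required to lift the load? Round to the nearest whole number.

1479 N

Block-and-tackle MA = number of supporting rope parts = 3.
Lever MA = effort arm / load arm = 1.8/0.3 = 6.
Combined ideal MA = 3 × 6 = 18.
Actual MA = 18 × 0.68 = 12.24.
Effort = load / actual MA = 18098 / 12.24 = 1478.6 N.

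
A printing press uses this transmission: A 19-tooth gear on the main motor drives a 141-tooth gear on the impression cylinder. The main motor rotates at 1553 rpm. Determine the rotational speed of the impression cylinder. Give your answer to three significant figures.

Gear mesh: ratio = 141/19 = 7.4211, so the impression cylinder turns at 1553 / 7.4211 = 209.27 rpm.

209 rpm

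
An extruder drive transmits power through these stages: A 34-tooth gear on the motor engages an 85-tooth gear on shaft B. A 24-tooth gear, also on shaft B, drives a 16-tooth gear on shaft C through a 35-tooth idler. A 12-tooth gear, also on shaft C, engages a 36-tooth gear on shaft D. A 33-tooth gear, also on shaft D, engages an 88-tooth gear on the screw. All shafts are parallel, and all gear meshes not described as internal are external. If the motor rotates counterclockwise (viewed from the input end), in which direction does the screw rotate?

the motor → shaft B: external mesh, 1 reversal → CW.
shaft B → shaft C: driver → idler → driven is 2 external meshes, 2 reversals → CW.
shaft C → shaft D: external mesh, 1 reversal → CCW.
shaft D → the screw: external mesh, 1 reversal → CW.
5 reversals in total — an odd number — so the screw turns opposite to the motor.

clockwise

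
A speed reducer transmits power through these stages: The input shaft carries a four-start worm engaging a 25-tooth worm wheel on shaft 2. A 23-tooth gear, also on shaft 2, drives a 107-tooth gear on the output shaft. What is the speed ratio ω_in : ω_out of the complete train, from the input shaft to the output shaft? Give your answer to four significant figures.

29.08

Each stage contributes driven/driver: worm 25/4 = 6.25, gear mesh 107/23 = 4.6522.
Overall: 6.25 × 4.6522 = 29.076.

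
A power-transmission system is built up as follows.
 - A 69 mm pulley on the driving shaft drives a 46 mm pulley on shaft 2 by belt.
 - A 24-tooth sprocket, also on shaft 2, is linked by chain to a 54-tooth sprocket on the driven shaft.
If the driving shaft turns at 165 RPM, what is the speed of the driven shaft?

belt 46/69 = 0.66667 → 165/0.66667 = 247.5 RPM
chain 54/24 = 2.25 → 247.5/2.25 = 110 RPM

110 RPM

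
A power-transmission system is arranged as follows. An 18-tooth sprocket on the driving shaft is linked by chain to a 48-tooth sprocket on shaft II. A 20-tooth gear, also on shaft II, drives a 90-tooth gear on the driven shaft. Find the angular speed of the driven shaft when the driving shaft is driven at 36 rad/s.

Chain: ratio = 48/18 = 2.6667, so shaft II turns at 36 / 2.6667 = 13.5 rad/s.
Gear mesh: ratio = 90/20 = 4.5, so the driven shaft turns at 13.5 / 4.5 = 3 rad/s.

3 rad/s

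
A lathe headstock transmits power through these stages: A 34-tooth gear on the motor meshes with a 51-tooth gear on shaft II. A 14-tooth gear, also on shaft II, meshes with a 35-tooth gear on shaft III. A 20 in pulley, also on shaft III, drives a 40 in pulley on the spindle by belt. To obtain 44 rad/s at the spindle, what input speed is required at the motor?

330 rad/s

Overall ratio R = 1.5 × 2.5 × 2 = 7.5.
Required input speed = output speed × R = 44 × 7.5 = 330 rad/s.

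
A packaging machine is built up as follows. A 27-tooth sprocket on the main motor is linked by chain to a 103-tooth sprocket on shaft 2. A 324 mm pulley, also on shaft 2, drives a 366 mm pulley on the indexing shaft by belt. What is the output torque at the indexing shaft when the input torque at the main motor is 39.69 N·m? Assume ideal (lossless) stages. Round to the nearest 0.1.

Chain: ratio = 103/27 = 3.8148; torque at shaft 2 = 39.69 × 3.8148 = 151.41 N·m.
Belt: ratio = 366/324 = 1.1296; torque at the indexing shaft = 151.41 × 1.1296 = 171.04 N·m.

171.0 N·m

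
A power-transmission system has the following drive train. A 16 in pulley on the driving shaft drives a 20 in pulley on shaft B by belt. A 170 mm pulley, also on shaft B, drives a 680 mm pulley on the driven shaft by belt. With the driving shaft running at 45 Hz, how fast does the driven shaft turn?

the driving shaft → shaft B (belt, 20/16): 45 ÷ 1.25 = 36 Hz
shaft B → the driven shaft (belt, 680/170): 36 ÷ 4 = 9 Hz

9 Hz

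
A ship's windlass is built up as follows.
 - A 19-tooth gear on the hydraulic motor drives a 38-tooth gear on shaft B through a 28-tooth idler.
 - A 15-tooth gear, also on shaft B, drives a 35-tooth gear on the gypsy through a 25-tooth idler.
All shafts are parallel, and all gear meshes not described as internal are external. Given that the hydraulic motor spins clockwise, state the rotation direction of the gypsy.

clockwise

the hydraulic motor → shaft B: driver → idler → driven is 2 external meshes, 2 reversals → CW.
shaft B → the gypsy: driver → idler → driven is 2 external meshes, 2 reversals → CW.
4 reversals in total — an even number — so the gypsy turns the same way as the hydraulic motor.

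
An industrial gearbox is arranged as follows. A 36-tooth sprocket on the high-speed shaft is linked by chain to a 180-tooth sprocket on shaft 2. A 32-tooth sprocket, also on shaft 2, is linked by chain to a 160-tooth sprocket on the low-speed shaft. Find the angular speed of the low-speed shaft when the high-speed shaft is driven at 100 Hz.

4 Hz

Chain: ratio = 180/36 = 5, so shaft 2 turns at 100 / 5 = 20 Hz.
Chain: ratio = 160/32 = 5, so the low-speed shaft turns at 20 / 5 = 4 Hz.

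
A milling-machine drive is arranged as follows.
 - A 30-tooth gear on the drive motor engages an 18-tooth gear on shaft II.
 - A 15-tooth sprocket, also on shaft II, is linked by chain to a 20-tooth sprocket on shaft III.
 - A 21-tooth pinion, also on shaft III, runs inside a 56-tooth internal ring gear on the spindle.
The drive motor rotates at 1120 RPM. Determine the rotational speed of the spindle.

525 RPM

gear mesh 18/30 = 0.6 → 1120/0.6 = 1866.7 RPM
chain 20/15 = 1.3333 → 1866.7/1.3333 = 1400 RPM
internal gear 56/21 = 2.6667 → 1400/2.6667 = 525 RPM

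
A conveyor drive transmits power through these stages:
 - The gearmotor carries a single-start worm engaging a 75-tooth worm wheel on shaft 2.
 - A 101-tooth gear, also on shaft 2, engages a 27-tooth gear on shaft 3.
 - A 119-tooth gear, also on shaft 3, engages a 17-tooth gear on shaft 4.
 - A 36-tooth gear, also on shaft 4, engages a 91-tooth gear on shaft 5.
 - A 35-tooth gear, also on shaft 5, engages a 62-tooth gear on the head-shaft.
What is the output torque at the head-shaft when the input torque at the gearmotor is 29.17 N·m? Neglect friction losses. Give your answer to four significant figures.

worm 75/1 = 75 → τ = 29.17·75 = 2187.8 N·m
gear mesh 27/101 = 0.26733 → τ = 2187.8·0.26733 = 584.84 N·m
gear mesh 17/119 = 0.14286 → τ = 584.84·0.14286 = 83.549 N·m
gear mesh 91/36 = 2.5278 → τ = 83.549·2.5278 = 211.19 N·m
gear mesh 62/35 = 1.7714 → τ = 211.19·1.7714 = 374.11 N·m

374.1 N·m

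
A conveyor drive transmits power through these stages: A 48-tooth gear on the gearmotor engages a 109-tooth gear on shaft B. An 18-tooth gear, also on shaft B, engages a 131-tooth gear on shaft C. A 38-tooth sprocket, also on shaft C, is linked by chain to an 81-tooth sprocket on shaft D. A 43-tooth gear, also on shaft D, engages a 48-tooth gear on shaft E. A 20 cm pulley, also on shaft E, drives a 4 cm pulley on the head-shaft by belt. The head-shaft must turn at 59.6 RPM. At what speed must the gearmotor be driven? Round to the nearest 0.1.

468.7 RPM

Overall ratio R = 2.2708 × 7.2778 × 2.1316 × 1.1163 × 0.2 = 7.8648.
Required input speed = output speed × R = 59.6 × 7.8648 = 468.74 RPM.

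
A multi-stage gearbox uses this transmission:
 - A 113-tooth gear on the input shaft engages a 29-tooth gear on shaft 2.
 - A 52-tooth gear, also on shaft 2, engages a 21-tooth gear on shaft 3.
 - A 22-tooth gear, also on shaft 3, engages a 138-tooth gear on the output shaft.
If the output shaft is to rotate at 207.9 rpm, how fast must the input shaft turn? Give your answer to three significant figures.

Overall ratio R = 0.25664 × 0.40385 × 6.2727 = 0.65012.
Required input speed = output speed × R = 207.9 × 0.65012 = 135.16 rpm.

135 rpm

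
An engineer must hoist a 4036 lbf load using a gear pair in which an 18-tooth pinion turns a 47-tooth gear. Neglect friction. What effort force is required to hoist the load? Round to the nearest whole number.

Gear pair MA = 47/18 = 2.6111.
Effort = load / MA = 4036 / 2.6111 = 1545.7 lbf.

1546 lbf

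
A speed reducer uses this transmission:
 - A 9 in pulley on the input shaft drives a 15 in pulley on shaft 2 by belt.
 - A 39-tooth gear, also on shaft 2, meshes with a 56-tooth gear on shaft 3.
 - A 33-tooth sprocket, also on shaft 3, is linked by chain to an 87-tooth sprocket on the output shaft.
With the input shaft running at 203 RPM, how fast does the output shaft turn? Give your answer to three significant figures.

32.2 RPM

Belt: ratio = 15/9 = 1.6667, so shaft 2 turns at 203 / 1.6667 = 121.8 RPM.
Gear mesh: ratio = 56/39 = 1.4359, so shaft 3 turns at 121.8 / 1.4359 = 84.825 RPM.
Chain: ratio = 87/33 = 2.6364, so the output shaft turns at 84.825 / 2.6364 = 32.175 RPM.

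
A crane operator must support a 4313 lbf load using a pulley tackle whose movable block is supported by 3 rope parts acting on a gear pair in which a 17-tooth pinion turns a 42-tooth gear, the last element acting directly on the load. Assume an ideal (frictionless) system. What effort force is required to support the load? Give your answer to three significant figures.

582 lbf

Block-and-tackle MA = number of supporting rope parts = 3.
Gear pair MA = 42/17 = 2.4706.
Combined ideal MA = 3 × 2.4706 = 7.4118.
Effort = load / MA = 4313 / 7.4118 = 581.91 lbf.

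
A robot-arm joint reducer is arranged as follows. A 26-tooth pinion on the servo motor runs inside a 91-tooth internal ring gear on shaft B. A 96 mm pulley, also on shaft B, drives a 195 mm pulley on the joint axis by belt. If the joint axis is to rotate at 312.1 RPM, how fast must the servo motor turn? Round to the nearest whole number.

Overall ratio R = 3.5 × 2.0312 = 7.1094.
Required input speed = output speed × R = 312.1 × 7.1094 = 2218.8 RPM.

2219 RPM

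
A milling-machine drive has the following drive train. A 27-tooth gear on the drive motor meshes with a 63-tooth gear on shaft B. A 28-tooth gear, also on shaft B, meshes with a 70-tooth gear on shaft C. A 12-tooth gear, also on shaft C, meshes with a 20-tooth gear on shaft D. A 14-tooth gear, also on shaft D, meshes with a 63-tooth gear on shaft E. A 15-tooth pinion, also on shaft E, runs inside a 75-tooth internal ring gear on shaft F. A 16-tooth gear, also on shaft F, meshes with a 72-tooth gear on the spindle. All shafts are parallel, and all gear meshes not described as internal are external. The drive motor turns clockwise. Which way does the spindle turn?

the drive motor → shaft B: external mesh, 1 reversal → CCW.
shaft B → shaft C: external mesh, 1 reversal → CW.
shaft C → shaft D: external mesh, 1 reversal → CCW.
shaft D → shaft E: external mesh, 1 reversal → CW.
shaft E → shaft F: internal mesh, same direction → CW.
shaft F → the spindle: external mesh, 1 reversal → CCW.
5 reversals in total — an odd number — so the spindle turns opposite to the drive motor.

anticlockwise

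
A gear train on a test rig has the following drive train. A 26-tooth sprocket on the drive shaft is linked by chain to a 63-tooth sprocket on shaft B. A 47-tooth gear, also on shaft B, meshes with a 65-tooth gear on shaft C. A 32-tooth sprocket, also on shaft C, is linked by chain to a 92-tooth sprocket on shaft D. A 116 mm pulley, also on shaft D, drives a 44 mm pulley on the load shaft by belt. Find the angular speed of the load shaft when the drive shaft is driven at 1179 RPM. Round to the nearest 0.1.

322.6 RPM

Chain: ratio = 63/26 = 2.4231, so shaft B turns at 1179 / 2.4231 = 486.57 RPM.
Gear mesh: ratio = 65/47 = 1.383, so shaft C turns at 486.57 / 1.383 = 351.83 RPM.
Chain: ratio = 92/32 = 2.875, so shaft D turns at 351.83 / 2.875 = 122.38 RPM.
Belt: ratio = 44/116 = 0.37931, so the load shaft turns at 122.38 / 0.37931 = 322.63 RPM.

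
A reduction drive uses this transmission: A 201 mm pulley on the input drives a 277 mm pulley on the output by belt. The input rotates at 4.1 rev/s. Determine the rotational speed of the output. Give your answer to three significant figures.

2.98 rev/s

belt 277/201 = 1.3781 → 4.1/1.3781 = 2.9751 rev/s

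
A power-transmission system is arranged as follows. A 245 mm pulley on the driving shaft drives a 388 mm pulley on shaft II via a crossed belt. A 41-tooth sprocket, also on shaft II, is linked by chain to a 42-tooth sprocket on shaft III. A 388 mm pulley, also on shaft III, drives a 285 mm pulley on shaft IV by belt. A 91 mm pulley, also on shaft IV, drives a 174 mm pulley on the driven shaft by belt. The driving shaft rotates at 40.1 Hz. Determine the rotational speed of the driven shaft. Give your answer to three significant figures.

17.6 Hz

Belt: ratio = 388/245 = 1.5837, so shaft II turns at 40.1 / 1.5837 = 25.321 Hz.
Chain: ratio = 42/41 = 1.0244, so shaft III turns at 25.321 / 1.0244 = 24.718 Hz.
Belt: ratio = 285/388 = 0.73454, so shaft IV turns at 24.718 / 0.73454 = 33.651 Hz.
Belt: ratio = 174/91 = 1.9121, so the driven shaft turns at 33.651 / 1.9121 = 17.599 Hz.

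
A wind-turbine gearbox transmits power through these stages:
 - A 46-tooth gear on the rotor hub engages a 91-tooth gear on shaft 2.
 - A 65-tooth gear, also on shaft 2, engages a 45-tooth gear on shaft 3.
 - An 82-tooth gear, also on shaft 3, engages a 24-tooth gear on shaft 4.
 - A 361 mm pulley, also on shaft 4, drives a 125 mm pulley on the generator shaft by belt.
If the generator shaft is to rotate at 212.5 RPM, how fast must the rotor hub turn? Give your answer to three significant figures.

29.5 RPM

Overall ratio R = 1.9783 × 0.69231 × 0.29268 × 0.34626 = 0.1388.
Required input speed = output speed × R = 212.5 × 0.1388 = 29.495 RPM.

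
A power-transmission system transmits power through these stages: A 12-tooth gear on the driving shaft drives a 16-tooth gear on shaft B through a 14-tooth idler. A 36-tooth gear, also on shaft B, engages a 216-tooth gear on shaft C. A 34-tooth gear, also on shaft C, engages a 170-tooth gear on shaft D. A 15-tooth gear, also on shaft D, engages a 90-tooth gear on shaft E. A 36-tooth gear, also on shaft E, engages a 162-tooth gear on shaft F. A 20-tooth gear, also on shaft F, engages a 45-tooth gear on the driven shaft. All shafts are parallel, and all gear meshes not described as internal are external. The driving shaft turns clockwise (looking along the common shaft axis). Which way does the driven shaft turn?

counterclockwise

the driving shaft → shaft B: driver → idler → driven is 2 external meshes, 2 reversals → CW.
shaft B → shaft C: external mesh, 1 reversal → CCW.
shaft C → shaft D: external mesh, 1 reversal → CW.
shaft D → shaft E: external mesh, 1 reversal → CCW.
shaft E → shaft F: external mesh, 1 reversal → CW.
shaft F → the driven shaft: external mesh, 1 reversal → CCW.
7 reversals in total — an odd number — so the driven shaft turns opposite to the driving shaft.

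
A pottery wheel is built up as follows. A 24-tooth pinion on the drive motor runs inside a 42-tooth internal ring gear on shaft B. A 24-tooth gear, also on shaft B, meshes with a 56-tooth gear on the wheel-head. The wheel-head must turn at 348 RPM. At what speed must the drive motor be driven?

1421 RPM

Overall ratio R = 1.75 × 2.3333 = 4.0833.
Required input speed = output speed × R = 348 × 4.0833 = 1421 RPM.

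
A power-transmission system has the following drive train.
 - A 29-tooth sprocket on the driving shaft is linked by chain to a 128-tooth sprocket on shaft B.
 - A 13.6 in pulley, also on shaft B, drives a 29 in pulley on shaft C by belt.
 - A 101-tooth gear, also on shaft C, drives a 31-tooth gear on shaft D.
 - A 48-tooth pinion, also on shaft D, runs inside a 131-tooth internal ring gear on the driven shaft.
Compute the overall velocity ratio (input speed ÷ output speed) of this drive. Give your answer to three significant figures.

Each stage contributes driven/driver: chain 128/29 = 4.4138, belt 29/13.6 = 2.1324, gear mesh 31/101 = 0.30693, internal gear 131/48 = 2.7292.
Overall: 4.4138 × 2.1324 × 0.30693 × 2.7292 = 7.8839.

7.88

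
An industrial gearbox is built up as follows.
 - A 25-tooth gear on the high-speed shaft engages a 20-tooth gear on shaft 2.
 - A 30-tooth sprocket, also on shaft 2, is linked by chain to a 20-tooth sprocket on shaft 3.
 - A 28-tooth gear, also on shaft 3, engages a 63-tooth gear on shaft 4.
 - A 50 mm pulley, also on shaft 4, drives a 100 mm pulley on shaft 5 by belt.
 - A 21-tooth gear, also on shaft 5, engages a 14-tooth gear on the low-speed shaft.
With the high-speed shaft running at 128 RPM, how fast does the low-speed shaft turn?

80 RPM

the high-speed shaft → shaft 2 (gear mesh, 20/25): 128 ÷ 0.8 = 160 RPM
shaft 2 → shaft 3 (chain, 20/30): 160 ÷ 0.66667 = 240 RPM
shaft 3 → shaft 4 (gear mesh, 63/28): 240 ÷ 2.25 = 106.67 RPM
shaft 4 → shaft 5 (belt, 100/50): 106.67 ÷ 2 = 53.333 RPM
shaft 5 → the low-speed shaft (gear mesh, 14/21): 53.333 ÷ 0.66667 = 80 RPM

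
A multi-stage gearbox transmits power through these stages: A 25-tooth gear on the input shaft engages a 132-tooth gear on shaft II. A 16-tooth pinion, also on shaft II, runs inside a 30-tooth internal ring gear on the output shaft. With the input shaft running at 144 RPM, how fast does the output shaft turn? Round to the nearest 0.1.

14.5 RPM

the input shaft → shaft II (gear mesh, 132/25): 144 ÷ 5.28 = 27.273 RPM
shaft II → the output shaft (internal gear, 30/16): 27.273 ÷ 1.875 = 14.545 RPM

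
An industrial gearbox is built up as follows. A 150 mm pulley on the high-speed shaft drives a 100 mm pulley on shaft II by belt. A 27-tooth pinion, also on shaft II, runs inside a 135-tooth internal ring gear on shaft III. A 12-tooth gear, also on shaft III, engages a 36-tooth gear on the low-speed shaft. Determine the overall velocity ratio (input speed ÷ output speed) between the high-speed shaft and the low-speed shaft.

Each stage contributes driven/driver: belt 100/150 = 0.66667, internal gear 135/27 = 5, gear mesh 36/12 = 3.
Overall: 0.66667 × 5 × 3 = 10.

10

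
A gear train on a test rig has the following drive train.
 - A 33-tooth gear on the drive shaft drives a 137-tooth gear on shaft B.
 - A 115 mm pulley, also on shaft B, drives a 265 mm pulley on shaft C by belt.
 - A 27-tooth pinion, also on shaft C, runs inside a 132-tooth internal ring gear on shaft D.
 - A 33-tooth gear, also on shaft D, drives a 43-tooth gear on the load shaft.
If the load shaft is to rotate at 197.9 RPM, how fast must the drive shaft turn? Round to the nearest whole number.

12060 RPM

Overall ratio R = 4.1515 × 2.3043 × 4.8889 × 1.303 = 60.942.
Required input speed = output speed × R = 197.9 × 60.942 = 12060 RPM.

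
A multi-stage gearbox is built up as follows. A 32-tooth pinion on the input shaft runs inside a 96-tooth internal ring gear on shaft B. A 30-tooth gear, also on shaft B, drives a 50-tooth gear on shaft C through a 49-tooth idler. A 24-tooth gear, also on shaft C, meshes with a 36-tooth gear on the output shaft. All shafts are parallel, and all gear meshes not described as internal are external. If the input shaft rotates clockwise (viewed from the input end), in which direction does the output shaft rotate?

the input shaft → shaft B: internal mesh, same direction → CW.
shaft B → shaft C: driver → idler → driven is 2 external meshes, 2 reversals → CW.
shaft C → the output shaft: external mesh, 1 reversal → CCW.
3 reversals in total — an odd number — so the output shaft turns opposite to the input shaft.

counterclockwise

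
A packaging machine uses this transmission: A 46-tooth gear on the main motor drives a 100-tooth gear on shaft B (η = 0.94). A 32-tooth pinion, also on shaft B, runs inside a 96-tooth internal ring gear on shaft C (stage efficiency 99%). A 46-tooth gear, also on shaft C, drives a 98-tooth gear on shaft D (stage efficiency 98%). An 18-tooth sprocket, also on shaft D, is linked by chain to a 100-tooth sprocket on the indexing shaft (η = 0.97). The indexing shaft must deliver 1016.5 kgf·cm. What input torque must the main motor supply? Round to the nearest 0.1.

Overall ratio R = 2.1739 × 3 × 2.1304 × 5.5556 = 77.19; overall efficiency η = 0.94 × 0.99 × 0.98 × 0.97 = 0.8846.
Input torque = output torque / (R × η) = 1016.5 / (77.19 × 0.8846) = 14.886 kgf·cm.

14.9 kgf·cm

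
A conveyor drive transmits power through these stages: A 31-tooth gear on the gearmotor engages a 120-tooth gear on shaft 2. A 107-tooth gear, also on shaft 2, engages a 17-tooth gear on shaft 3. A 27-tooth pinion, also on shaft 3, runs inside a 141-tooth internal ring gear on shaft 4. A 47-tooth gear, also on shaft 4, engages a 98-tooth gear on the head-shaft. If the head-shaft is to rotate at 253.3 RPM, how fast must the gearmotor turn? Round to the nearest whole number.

1696 RPM

Overall ratio R = 3.871 × 0.15888 × 5.2222 × 2.0851 = 6.6968.
Required input speed = output speed × R = 253.3 × 6.6968 = 1696.3 RPM.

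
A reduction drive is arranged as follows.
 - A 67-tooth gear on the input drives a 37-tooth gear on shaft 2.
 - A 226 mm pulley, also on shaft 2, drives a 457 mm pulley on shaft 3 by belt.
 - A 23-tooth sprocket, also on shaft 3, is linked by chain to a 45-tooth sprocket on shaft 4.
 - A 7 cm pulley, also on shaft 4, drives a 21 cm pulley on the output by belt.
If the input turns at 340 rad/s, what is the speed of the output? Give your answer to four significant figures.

the input → shaft 2 (gear mesh, 37/67): 340 ÷ 0.55224 = 615.68 rad/s
shaft 2 → shaft 3 (belt, 457/226): 615.68 ÷ 2.0221 = 304.47 rad/s
shaft 3 → shaft 4 (chain, 45/23): 304.47 ÷ 1.9565 = 155.62 rad/s
shaft 4 → the output (belt, 21/7): 155.62 ÷ 3 = 51.873 rad/s

51.87 rad/s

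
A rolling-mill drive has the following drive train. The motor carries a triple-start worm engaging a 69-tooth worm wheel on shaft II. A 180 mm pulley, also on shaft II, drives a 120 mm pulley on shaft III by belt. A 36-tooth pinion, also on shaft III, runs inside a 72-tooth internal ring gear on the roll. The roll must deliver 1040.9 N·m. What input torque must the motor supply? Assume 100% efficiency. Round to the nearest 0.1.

Overall ratio R = 23 × 0.66667 × 2 = 30.667.
Input torque = output torque / R = 1040.9 / 30.667 = 33.942 N·m.

33.9 N·m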